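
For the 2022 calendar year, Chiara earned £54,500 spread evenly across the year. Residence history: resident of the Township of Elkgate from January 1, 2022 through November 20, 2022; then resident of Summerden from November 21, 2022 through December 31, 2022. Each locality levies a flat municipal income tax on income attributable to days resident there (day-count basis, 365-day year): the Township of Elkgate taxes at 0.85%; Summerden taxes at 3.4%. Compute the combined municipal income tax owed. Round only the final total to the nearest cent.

£619.36

The Township of Elkgate, January 1 – November 20, 2022: 324 days → £54,500 × 0.85% × 324/365 = £411.2137
Summerden, November 21 – December 31, 2022: 41 days → £54,500 × 3.4% × 41/365 = £208.1452
Total = £619.3589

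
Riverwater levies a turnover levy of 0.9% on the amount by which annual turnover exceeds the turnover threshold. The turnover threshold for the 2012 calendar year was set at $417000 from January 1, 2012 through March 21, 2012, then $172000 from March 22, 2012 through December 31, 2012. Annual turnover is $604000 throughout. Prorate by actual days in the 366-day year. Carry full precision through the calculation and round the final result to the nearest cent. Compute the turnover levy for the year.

January 1 – March 21, 2012: 81 days, exemption $417000 → ($604000 − $417000) × 0.9% × 81/366 = $372.4672
March 22 – December 31, 2012: 285 days, exemption $172000 → ($604000 − $172000) × 0.9% × 285/366 = $3027.5410
Total = $3400.0082

$3400.01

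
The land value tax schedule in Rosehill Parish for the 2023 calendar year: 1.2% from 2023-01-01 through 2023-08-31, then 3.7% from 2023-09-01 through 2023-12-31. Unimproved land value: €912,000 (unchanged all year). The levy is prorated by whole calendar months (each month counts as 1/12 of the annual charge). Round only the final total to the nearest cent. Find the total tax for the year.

2023-01-01 to 2023-08-31: 8 months at 1.2% → €912,000 × 1.2% × 8/12 = €7,296.0000
2023-09-01 to 2023-12-31: 4 months at 3.7% → €912,000 × 3.7% × 4/12 = €11,248.0000
Total = €18,544.0000

€18,544.00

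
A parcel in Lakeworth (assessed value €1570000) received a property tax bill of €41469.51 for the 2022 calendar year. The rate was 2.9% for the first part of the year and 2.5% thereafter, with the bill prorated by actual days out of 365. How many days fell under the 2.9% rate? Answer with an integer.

129 days

Let d = days at the first rate; then 365 − d days at the second rate.
€1570000 × [2.9%·d + 2.5%·(365−d)] / 365 = €41469.51
Solving gives d = 129, so the new rate took effect on May 10, 2022.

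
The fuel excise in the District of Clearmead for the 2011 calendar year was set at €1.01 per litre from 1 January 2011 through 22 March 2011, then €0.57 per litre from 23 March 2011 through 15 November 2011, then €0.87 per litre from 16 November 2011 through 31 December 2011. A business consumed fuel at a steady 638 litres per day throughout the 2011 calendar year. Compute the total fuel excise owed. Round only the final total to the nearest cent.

1 January – 22 March 2011: 81 days × 638 litres/day = 51,678 litres at €1.01/litre → €52,194.78
23 March – 15 November 2011: 238 days × 638 litres/day = 151,844 litres at €0.57/litre → €86,551.08
16 November – 31 December 2011: 46 days × 638 litres/day = 29,348 litres at €0.87/litre → €25,532.76

€164,278.62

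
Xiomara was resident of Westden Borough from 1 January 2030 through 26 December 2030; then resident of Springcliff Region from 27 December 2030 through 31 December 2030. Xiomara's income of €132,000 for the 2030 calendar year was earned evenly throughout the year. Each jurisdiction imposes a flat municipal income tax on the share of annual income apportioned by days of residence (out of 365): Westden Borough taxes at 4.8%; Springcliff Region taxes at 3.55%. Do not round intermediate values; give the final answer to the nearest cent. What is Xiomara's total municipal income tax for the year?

€6,313.40

Westden Borough, 1 January – 26 December 2030: 360 days → €132,000 × 4.8% × 360/365 = €6,249.2055
Springcliff Region, 27 December – 31 December 2030: 5 days → €132,000 × 3.55% × 5/365 = €64.1918
Total = €6,313.3973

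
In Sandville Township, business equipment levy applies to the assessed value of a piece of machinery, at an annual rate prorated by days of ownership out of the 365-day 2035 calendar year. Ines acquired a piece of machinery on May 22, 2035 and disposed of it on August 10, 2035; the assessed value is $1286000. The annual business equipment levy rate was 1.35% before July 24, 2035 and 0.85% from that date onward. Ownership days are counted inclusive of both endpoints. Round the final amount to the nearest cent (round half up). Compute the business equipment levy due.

May 22 – July 23, 2035: 63 days at 1.35% → $1286000 × 1.35% × 63/365 = $2996.5562
July 24 – August 10, 2035: 18 days at 0.85% → $1286000 × 0.85% × 18/365 = $539.0630
Total = $3535.6192

$3535.62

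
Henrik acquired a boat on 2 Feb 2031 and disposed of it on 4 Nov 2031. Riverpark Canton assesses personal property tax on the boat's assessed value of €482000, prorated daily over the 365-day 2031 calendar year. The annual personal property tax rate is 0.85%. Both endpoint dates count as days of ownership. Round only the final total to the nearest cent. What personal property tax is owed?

Days held (2 Feb – 4 Nov 2031): 276 out of 365
Tax = €482000 × 0.85% × 276/365 = €3098.0055

€3098.01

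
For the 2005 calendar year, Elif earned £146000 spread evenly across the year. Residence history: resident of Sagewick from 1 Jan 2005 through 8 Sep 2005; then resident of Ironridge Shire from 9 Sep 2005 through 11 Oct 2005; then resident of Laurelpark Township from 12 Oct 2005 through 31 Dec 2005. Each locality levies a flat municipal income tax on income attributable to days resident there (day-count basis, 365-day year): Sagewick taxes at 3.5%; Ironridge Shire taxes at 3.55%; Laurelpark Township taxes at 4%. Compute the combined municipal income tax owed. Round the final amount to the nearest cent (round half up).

£5278.60

Sagewick, 1 Jan – 8 Sep 2005: 251 days → £146000 × 3.5% × 251/365 = £3514.0000
Ironridge Shire, 9 Sep – 11 Oct 2005: 33 days → £146000 × 3.55% × 33/365 = £468.6000
Laurelpark Township, 12 Oct – 31 Dec 2005: 81 days → £146000 × 4% × 81/365 = £1296.0000
Total = £5278.6000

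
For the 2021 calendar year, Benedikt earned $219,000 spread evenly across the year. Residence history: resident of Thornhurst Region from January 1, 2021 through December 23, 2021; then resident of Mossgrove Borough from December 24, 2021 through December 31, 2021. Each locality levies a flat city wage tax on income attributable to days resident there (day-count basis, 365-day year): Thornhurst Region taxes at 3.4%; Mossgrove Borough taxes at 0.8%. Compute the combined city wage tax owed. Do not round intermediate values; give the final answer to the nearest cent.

$7,321.20

Thornhurst Region, January 1 – December 23, 2021: 357 days → $219,000 × 3.4% × 357/365 = $7,282.8000
Mossgrove Borough, December 24 – December 31, 2021: 8 days → $219,000 × 0.8% × 8/365 = $38.4000
Total = $7,321.2000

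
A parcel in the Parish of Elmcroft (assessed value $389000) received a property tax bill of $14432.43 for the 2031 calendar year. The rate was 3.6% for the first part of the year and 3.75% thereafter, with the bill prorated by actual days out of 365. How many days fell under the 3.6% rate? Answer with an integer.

Let d = days at the first rate; then 365 − d days at the second rate.
$389000 × [3.6%·d + 3.75%·(365−d)] / 365 = $14432.43
Solving gives d = 97, so the new rate took effect on April 8, 2031.

97 days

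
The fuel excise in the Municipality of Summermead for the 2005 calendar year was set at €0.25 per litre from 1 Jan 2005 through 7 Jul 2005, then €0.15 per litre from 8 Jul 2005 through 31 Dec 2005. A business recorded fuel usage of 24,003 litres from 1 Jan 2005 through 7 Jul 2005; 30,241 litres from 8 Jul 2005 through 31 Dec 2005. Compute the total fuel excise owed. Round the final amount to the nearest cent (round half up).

1 Jan – 7 Jul 2005: 24,003 litres at €0.25/litre → €6,000.75
8 Jul – 31 Dec 2005: 30,241 litres at €0.15/litre → €4,536.15

€10,536.90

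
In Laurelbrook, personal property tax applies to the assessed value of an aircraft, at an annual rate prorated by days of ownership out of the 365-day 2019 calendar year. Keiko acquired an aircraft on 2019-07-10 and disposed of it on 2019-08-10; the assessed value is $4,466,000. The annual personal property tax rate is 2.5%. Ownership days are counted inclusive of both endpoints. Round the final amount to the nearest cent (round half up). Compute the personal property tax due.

Days held (2019-07-10 to 2019-08-10): 32 out of 365
Tax = $4,466,000 × 2.5% × 32/365 = $9,788.4932

$9,788.49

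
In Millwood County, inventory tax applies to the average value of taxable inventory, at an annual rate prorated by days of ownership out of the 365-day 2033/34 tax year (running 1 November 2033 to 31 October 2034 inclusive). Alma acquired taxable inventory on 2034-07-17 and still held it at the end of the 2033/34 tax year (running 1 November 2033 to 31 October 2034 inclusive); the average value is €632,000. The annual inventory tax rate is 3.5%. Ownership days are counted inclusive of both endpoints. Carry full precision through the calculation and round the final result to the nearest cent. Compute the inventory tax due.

€6,484.49

Days held (2034-07-17 to 2034-10-31): 107 out of 365
Tax = €632,000 × 3.5% × 107/365 = €6,484.4932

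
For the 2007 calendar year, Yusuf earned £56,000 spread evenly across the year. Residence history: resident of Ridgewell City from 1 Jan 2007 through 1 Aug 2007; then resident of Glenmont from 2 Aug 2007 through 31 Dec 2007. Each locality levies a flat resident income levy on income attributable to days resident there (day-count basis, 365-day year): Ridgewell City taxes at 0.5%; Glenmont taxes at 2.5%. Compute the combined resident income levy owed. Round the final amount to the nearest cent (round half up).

£746.41

Ridgewell City, 1 Jan – 1 Aug 2007: 213 days → £56,000 × 0.5% × 213/365 = £163.3973
Glenmont, 2 Aug – 31 Dec 2007: 152 days → £56,000 × 2.5% × 152/365 = £583.0137
Total = £746.4110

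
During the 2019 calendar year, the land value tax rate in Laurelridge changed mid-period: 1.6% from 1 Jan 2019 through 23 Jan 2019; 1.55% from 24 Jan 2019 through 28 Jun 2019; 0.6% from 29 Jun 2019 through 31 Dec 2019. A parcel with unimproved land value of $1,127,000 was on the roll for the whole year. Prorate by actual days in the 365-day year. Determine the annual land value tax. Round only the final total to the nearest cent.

1 Jan – 23 Jan 2019: 23 days at 1.6% → $1,127,000 × 1.6% × 23/365 = $1,136.2630
24 Jan – 28 Jun 2019: 156 days at 1.55% → $1,127,000 × 1.55% × 156/365 = $7,465.9890
29 Jun – 31 Dec 2019: 186 days at 0.6% → $1,127,000 × 0.6% × 186/365 = $3,445.8411
Total = $12,048.0932

$12,048.09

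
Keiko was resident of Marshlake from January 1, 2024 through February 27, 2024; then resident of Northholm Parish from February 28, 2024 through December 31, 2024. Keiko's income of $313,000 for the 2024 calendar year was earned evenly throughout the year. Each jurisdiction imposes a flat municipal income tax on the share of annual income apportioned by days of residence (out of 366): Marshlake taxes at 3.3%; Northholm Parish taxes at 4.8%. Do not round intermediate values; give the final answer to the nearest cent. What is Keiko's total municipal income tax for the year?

Marshlake, January 1 – February 27, 2024: 58 days → $313,000 × 3.3% × 58/366 = $1,636.8361
Northholm Parish, February 28 – December 31, 2024: 308 days → $313,000 × 4.8% × 308/366 = $12,643.1475
Total = $14,279.9836

$14,279.98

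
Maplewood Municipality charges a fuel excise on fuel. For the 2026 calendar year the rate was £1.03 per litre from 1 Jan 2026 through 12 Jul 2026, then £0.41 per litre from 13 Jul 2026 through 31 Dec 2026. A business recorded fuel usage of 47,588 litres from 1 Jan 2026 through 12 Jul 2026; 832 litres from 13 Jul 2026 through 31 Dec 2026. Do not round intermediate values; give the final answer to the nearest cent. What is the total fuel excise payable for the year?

£49356.76

1 Jan – 12 Jul 2026: 47,588 litres at £1.03/litre → £49015.64
13 Jul – 31 Dec 2026: 832 litres at £0.41/litre → £341.12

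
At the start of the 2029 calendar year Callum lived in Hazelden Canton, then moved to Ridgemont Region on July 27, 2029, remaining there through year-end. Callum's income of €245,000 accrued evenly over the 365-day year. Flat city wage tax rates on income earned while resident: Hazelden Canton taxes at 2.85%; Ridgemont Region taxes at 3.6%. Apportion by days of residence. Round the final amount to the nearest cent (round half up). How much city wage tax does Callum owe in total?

€7,777.91

Hazelden Canton, January 1 – July 26, 2029: 207 days → €245,000 × 2.85% × 207/365 = €3,959.9384
Ridgemont Region, July 27 – December 31, 2029: 158 days → €245,000 × 3.6% × 158/365 = €3,817.9726
Total = €7,777.9110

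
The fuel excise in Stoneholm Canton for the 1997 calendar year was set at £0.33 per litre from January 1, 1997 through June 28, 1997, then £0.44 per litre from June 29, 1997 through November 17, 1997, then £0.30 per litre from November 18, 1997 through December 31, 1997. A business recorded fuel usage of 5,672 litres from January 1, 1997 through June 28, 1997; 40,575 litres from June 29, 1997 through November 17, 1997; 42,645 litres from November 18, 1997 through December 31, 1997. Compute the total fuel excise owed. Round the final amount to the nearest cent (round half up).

January 1 – June 28, 1997: 5,672 litres at £0.33/litre → £1,871.76
June 29 – November 17, 1997: 40,575 litres at £0.44/litre → £17,853.00
November 18 – December 31, 1997: 42,645 litres at £0.30/litre → £12,793.50

£32,518.26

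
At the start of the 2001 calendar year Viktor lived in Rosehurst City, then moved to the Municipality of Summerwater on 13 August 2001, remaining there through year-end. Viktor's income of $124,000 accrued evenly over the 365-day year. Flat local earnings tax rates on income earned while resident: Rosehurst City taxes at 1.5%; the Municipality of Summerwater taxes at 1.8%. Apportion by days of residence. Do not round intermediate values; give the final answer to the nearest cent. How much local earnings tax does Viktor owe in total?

$2,003.70

Rosehurst City, 1 January – 12 August 2001: 224 days → $124,000 × 1.5% × 224/365 = $1,141.4795
The Municipality of Summerwater, 13 August – 31 December 2001: 141 days → $124,000 × 1.8% × 141/365 = $862.2247
Total = $2,003.7041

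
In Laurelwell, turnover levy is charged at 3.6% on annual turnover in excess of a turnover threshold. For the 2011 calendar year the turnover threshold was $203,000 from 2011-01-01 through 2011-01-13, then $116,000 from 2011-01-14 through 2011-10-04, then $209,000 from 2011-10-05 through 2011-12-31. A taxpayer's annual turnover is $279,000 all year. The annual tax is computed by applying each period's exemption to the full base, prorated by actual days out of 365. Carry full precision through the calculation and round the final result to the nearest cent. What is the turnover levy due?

2011-01-01 to 2011-01-13: 13 days, exemption $203,000 → ($279,000 − $203,000) × 3.6% × 13/365 = $97.4466
2011-01-14 to 2011-10-04: 264 days, exemption $116,000 → ($279,000 − $116,000) × 3.6% × 264/365 = $4,244.2521
2011-10-05 to 2011-12-31: 88 days, exemption $209,000 → ($279,000 − $209,000) × 3.6% × 88/365 = $607.5616
Total = $4,949.2603

$4,949.26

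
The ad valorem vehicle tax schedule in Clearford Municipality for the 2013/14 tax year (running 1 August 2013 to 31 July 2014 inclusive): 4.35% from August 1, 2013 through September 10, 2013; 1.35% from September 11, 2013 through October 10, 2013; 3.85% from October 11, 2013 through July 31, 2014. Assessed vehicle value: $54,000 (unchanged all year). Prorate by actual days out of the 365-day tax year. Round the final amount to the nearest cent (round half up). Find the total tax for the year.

August 1 – September 10, 2013: 41 days at 4.35% → $54,000 × 4.35% × 41/365 = $263.8603
September 11 – October 10, 2013: 30 days at 1.35% → $54,000 × 1.35% × 30/365 = $59.9178
October 11, 2013 – July 31, 2014: 294 days at 3.85% → $54,000 × 3.85% × 294/365 = $1,674.5918
Total = $1,998.3699

$1,998.37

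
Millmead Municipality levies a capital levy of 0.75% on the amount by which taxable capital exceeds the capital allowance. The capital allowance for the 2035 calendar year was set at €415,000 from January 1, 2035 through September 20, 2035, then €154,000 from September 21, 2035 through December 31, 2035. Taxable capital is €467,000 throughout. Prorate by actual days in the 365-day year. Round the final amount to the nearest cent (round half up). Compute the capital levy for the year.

€937.03

January 1 – September 20, 2035: 263 days, exemption €415,000 → (€467,000 − €415,000) × 0.75% × 263/365 = €281.0137
September 21 – December 31, 2035: 102 days, exemption €154,000 → (€467,000 − €154,000) × 0.75% × 102/365 = €656.0137
Total = €937.0274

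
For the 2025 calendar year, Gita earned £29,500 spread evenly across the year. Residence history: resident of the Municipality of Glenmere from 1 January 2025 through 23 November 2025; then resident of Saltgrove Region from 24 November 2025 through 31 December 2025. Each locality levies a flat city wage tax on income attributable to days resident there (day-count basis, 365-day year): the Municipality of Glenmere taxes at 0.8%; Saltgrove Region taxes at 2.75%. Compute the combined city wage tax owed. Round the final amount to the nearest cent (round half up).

£295.89

The Municipality of Glenmere, 1 January – 23 November 2025: 327 days → £29,500 × 0.8% × 327/365 = £211.4301
Saltgrove Region, 24 November – 31 December 2025: 38 days → £29,500 × 2.75% × 38/365 = £84.4589
Total = £295.8890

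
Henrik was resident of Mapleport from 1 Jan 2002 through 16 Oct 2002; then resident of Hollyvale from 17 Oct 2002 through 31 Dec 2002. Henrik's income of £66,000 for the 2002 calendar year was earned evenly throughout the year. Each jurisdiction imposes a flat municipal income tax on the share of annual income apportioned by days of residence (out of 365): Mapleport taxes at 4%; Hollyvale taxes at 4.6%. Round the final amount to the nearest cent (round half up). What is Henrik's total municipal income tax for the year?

Mapleport, 1 Jan – 16 Oct 2002: 289 days → £66,000 × 4% × 289/365 = £2,090.3014
Hollyvale, 17 Oct – 31 Dec 2002: 76 days → £66,000 × 4.6% × 76/365 = £632.1534
Total = £2,722.4548

£2,722.45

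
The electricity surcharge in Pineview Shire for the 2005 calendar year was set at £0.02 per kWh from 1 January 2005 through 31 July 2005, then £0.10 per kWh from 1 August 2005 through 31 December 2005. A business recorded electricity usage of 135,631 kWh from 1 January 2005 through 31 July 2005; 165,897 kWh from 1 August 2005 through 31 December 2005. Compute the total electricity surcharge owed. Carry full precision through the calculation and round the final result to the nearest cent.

1 January – 31 July 2005: 135,631 kWh at £0.02/kWh → £2,712.62
1 August – 31 December 2005: 165,897 kWh at £0.10/kWh → £16,589.70

£19,302.32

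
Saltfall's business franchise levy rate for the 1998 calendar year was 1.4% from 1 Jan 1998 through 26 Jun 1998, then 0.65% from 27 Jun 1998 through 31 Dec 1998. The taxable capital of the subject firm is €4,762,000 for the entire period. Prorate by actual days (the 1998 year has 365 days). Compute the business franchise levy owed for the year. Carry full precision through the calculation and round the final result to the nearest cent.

€48,272.33

1 Jan – 26 Jun 1998: 177 days at 1.4% → €4,762,000 × 1.4% × 177/365 = €32,329.4137
27 Jun – 31 Dec 1998: 188 days at 0.65% → €4,762,000 × 0.65% × 188/365 = €15,942.9151
Total = €48,272.3288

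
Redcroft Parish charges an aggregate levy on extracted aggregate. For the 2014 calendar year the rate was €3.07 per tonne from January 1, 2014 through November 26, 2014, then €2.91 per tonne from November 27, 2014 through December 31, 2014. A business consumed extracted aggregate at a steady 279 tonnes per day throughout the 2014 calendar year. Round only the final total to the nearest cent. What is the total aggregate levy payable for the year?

€311,071.05

January 1 – November 26, 2014: 330 days × 279 tonnes/day = 92,070 tonnes at €3.07/tonne → €282,654.90
November 27 – December 31, 2014: 35 days × 279 tonnes/day = 9,765 tonnes at €2.91/tonne → €28,416.15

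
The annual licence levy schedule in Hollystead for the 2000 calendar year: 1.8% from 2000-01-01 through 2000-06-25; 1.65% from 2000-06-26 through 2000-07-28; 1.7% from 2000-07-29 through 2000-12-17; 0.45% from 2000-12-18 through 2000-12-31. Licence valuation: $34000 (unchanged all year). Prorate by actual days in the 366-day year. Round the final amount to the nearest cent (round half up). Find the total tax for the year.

2000-01-01 to 2000-06-25: 177 days at 1.8% → $34000 × 1.8% × 177/366 = $295.9672
2000-06-26 to 2000-07-28: 33 days at 1.65% → $34000 × 1.65% × 33/366 = $50.5820
2000-07-29 to 2000-12-17: 142 days at 1.7% → $34000 × 1.7% × 142/366 = $224.2514
2000-12-18 to 2000-12-31: 14 days at 0.45% → $34000 × 0.45% × 14/366 = $5.8525
Total = $576.6530

$576.65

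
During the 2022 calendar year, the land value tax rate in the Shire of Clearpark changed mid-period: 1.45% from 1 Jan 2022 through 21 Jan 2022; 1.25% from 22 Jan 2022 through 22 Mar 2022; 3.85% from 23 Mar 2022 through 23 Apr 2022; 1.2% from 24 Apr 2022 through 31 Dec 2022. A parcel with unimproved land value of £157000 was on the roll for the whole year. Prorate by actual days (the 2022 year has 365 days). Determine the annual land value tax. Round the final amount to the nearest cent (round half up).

1 Jan – 21 Jan 2022: 21 days at 1.45% → £157000 × 1.45% × 21/365 = £130.9767
22 Jan – 22 Mar 2022: 60 days at 1.25% → £157000 × 1.25% × 60/365 = £322.6027
23 Mar – 23 Apr 2022: 32 days at 3.85% → £157000 × 3.85% × 32/365 = £529.9288
24 Apr – 31 Dec 2022: 252 days at 1.2% → £157000 × 1.2% × 252/365 = £1300.7342
Total = £2284.2425

£2284.24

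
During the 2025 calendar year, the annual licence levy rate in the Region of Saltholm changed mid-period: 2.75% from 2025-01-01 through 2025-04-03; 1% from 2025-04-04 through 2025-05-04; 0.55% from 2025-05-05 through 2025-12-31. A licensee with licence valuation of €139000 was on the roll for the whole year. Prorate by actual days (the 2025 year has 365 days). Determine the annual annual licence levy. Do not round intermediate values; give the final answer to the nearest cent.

€1596.79

2025-01-01 to 2025-04-03: 93 days at 2.75% → €139000 × 2.75% × 93/365 = €973.9521
2025-04-04 to 2025-05-04: 31 days at 1% → €139000 × 1% × 31/365 = €118.0548
2025-05-05 to 2025-12-31: 241 days at 0.55% → €139000 × 0.55% × 241/365 = €504.7795
Total = €1596.7863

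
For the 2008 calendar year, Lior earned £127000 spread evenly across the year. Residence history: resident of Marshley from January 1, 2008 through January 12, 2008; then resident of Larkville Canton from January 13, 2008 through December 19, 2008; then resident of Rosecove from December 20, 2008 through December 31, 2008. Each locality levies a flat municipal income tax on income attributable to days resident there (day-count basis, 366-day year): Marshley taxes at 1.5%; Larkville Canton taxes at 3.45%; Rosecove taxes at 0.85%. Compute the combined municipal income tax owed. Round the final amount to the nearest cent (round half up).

£4192.04

Marshley, January 1 – January 12, 2008: 12 days → £127000 × 1.5% × 12/366 = £62.4590
Larkville Canton, January 13 – December 19, 2008: 342 days → £127000 × 3.45% × 342/366 = £4094.1885
Rosecove, December 20 – December 31, 2008: 12 days → £127000 × 0.85% × 12/366 = £35.3934
Total = £4192.0410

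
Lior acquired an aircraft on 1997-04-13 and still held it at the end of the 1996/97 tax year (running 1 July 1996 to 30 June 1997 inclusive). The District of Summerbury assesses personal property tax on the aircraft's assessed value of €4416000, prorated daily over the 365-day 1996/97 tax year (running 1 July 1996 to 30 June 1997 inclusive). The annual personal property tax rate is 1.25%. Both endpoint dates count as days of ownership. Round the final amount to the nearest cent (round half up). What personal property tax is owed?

Days held (1997-04-13 to 1997-06-30): 79 out of 365
Tax = €4416000 × 1.25% × 79/365 = €11947.3973

€11947.40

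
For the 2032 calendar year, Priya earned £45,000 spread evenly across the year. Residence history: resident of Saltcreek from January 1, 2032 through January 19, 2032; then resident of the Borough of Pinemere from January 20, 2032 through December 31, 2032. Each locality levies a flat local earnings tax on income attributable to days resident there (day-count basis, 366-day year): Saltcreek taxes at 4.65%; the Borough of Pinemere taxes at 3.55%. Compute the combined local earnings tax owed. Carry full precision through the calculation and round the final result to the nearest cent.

£1,623.20

Saltcreek, January 1 – January 19, 2032: 19 days → £45,000 × 4.65% × 19/366 = £108.6270
The Borough of Pinemere, January 20 – December 31, 2032: 347 days → £45,000 × 3.55% × 347/366 = £1,514.5697
Total = £1,623.1967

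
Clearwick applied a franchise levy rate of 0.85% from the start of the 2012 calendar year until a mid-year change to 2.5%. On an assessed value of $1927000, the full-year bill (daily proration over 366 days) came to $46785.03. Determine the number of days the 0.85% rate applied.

Let d = days at the first rate; then 366 − d days at the second rate.
$1927000 × [0.85%·d + 2.5%·(366−d)] / 366 = $46785.03
Solving gives d = 16, so the new rate took effect on 17 January 2012.

16 days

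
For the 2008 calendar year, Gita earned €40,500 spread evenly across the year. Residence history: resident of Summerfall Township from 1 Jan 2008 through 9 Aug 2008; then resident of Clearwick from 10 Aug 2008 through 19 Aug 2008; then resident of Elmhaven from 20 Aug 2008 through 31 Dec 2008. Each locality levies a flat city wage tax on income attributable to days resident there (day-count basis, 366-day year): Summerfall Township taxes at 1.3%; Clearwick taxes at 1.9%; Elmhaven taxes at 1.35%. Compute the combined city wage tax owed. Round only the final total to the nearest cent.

Summerfall Township, 1 Jan – 9 Aug 2008: 222 days → €40,500 × 1.3% × 222/366 = €319.3525
Clearwick, 10 Aug – 19 Aug 2008: 10 days → €40,500 × 1.9% × 10/366 = €21.0246
Elmhaven, 20 Aug – 31 Dec 2008: 134 days → €40,500 × 1.35% × 134/366 = €200.1762
Total = €540.5533

€540.55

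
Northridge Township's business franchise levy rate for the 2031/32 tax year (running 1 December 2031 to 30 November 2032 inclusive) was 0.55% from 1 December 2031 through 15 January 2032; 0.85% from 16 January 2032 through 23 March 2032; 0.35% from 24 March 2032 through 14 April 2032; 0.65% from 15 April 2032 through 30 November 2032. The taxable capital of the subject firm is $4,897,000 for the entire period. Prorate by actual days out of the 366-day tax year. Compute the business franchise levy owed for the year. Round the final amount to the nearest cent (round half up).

$32,151.61

1 December 2031 – 15 January 2032: 46 days at 0.55% → $4,897,000 × 0.55% × 46/366 = $3,385.0847
16 January – 23 March 2032: 68 days at 0.85% → $4,897,000 × 0.85% × 68/366 = $7,733.5137
24 March – 14 April 2032: 22 days at 0.35% → $4,897,000 × 0.35% × 22/366 = $1,030.2432
15 April – 30 November 2032: 230 days at 0.65% → $4,897,000 × 0.65% × 230/366 = $20,002.7732
Total = $32,151.6148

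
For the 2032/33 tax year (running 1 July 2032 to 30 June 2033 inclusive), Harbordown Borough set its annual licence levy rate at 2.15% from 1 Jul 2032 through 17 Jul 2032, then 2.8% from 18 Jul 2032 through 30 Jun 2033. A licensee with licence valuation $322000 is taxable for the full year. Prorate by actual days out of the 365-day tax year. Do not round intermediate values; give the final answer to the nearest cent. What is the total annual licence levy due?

1 Jul – 17 Jul 2032: 17 days at 2.15% → $322000 × 2.15% × 17/365 = $322.4411
18 Jul 2032 – 30 Jun 2033: 348 days at 2.8% → $322000 × 2.8% × 348/365 = $8596.0767
Total = $8918.5178

$8918.52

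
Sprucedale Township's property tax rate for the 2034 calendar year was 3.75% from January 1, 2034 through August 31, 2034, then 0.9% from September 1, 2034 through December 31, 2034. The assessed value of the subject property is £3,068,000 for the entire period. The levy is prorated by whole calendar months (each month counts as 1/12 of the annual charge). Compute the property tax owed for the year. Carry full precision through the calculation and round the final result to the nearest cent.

£85,904.00

January 1 – August 31, 2034: 8 months at 3.75% → £3,068,000 × 3.75% × 8/12 = £76,700.0000
September 1 – December 31, 2034: 4 months at 0.9% → £3,068,000 × 0.9% × 4/12 = £9,204.0000
Total = £85,904.0000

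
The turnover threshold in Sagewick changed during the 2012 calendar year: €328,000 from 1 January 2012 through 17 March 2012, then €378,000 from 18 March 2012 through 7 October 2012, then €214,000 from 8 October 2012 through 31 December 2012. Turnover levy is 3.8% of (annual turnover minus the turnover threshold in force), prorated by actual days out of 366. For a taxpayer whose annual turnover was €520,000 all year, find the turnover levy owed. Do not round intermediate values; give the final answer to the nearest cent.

€7,243.05

1 January – 17 March 2012: 77 days, exemption €328,000 → (€520,000 − €328,000) × 3.8% × 77/366 = €1,534.9508
18 March – 7 October 2012: 204 days, exemption €378,000 → (€520,000 − €378,000) × 3.8% × 204/366 = €3,007.6066
8 October – 31 December 2012: 85 days, exemption €214,000 → (€520,000 − €214,000) × 3.8% × 85/366 = €2,700.4918
Total = €7,243.0492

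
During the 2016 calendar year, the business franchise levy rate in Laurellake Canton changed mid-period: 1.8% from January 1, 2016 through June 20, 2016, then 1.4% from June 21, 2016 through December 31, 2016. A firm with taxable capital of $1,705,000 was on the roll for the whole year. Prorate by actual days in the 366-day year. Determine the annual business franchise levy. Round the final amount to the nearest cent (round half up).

January 1 – June 20, 2016: 172 days at 1.8% → $1,705,000 × 1.8% × 172/366 = $14,422.6230
June 21 – December 31, 2016: 194 days at 1.4% → $1,705,000 × 1.4% × 194/366 = $12,652.4044
Total = $27,075.0273

$27,075.03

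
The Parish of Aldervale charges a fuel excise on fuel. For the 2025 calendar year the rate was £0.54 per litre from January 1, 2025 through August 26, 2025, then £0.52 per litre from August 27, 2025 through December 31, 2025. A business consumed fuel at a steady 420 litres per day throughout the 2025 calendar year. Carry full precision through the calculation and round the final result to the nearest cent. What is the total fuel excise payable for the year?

£81,715.20

January 1 – August 26, 2025: 238 days × 420 litres/day = 99,960 litres at £0.54/litre → £53,978.40
August 27 – December 31, 2025: 127 days × 420 litres/day = 53,340 litres at £0.52/litre → £27,736.80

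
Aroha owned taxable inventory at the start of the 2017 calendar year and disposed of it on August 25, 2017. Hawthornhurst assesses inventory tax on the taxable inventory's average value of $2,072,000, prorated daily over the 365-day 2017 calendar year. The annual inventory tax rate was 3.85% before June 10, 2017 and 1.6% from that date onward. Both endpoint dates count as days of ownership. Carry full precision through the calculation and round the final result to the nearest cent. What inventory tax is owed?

$41,962.26

January 1 – June 9, 2017: 160 days at 3.85% → $2,072,000 × 3.85% × 160/365 = $34,968.5479
June 10 – August 25, 2017: 77 days at 1.6% → $2,072,000 × 1.6% × 77/365 = $6,993.7096
Total = $41,962.2575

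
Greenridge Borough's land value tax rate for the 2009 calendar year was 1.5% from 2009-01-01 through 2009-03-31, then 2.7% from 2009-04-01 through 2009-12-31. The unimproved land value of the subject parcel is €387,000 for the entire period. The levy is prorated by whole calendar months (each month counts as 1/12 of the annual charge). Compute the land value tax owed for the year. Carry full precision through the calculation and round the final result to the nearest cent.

€9,288.00

2009-01-01 to 2009-03-31: 3 months at 1.5% → €387,000 × 1.5% × 3/12 = €1,451.2500
2009-04-01 to 2009-12-31: 9 months at 2.7% → €387,000 × 2.7% × 9/12 = €7,836.7500
Total = €9,288.0000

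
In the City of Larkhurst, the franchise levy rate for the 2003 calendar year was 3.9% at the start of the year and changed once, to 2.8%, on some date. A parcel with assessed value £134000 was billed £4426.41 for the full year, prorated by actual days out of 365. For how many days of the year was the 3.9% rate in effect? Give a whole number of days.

Let d = days at the first rate; then 365 − d days at the second rate.
£134000 × [3.9%·d + 2.8%·(365−d)] / 365 = £4426.41
Solving gives d = 167, so the new rate took effect on June 17, 2003.

167 days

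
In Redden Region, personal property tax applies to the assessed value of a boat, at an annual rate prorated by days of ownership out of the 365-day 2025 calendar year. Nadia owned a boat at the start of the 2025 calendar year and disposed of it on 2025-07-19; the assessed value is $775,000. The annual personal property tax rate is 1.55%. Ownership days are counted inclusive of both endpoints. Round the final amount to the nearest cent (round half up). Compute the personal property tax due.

Days held (2025-01-01 to 2025-07-19): 200 out of 365
Tax = $775,000 × 1.55% × 200/365 = $6,582.1918

$6,582.19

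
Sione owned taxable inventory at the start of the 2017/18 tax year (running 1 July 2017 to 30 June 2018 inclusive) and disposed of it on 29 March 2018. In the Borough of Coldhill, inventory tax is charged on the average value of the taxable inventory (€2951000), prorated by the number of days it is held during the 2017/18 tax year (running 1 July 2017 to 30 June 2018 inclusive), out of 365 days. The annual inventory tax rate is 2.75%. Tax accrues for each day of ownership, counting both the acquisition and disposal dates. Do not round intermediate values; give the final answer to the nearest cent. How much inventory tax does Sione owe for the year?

Days held (1 July 2017 – 29 March 2018): 272 out of 365
Tax = €2951000 × 2.75% × 272/365 = €60475.2877

€60475.29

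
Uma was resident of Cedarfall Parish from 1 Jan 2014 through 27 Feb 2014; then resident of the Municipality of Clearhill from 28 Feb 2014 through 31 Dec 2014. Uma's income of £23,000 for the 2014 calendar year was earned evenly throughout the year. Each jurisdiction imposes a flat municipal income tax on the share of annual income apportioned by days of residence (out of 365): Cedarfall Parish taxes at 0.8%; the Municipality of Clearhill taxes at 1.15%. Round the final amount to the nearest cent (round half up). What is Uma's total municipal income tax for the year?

Cedarfall Parish, 1 Jan – 27 Feb 2014: 58 days → £23,000 × 0.8% × 58/365 = £29.2384
The Municipality of Clearhill, 28 Feb – 31 Dec 2014: 307 days → £23,000 × 1.15% × 307/365 = £222.4699
Total = £251.7082

£251.71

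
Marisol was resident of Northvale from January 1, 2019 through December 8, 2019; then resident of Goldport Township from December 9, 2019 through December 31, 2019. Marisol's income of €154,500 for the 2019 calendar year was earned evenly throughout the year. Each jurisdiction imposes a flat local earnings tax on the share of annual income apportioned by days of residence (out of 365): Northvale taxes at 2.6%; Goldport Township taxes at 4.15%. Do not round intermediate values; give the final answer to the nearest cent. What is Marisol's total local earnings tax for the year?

Northvale, January 1 – December 8, 2019: 342 days → €154,500 × 2.6% × 342/365 = €3,763.8740
Goldport Township, December 9 – December 31, 2019: 23 days → €154,500 × 4.15% × 23/365 = €404.0281
Total = €4,167.9021

€4,167.90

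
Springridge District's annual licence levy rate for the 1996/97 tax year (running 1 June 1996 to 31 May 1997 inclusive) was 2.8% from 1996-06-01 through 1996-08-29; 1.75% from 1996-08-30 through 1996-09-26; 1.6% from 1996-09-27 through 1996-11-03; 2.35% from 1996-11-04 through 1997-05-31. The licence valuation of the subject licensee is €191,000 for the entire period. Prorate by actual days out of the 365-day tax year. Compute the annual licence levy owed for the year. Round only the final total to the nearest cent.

1996-06-01 to 1996-08-29: 90 days at 2.8% → €191,000 × 2.8% × 90/365 = €1,318.6849
1996-08-30 to 1996-09-26: 28 days at 1.75% → €191,000 × 1.75% × 28/365 = €256.4110
1996-09-27 to 1996-11-03: 38 days at 1.6% → €191,000 × 1.6% × 38/365 = €318.1589
1996-11-04 to 1997-05-31: 209 days at 2.35% → €191,000 × 2.35% × 209/365 = €2,570.1274
Total = €4,463.3822

€4,463.38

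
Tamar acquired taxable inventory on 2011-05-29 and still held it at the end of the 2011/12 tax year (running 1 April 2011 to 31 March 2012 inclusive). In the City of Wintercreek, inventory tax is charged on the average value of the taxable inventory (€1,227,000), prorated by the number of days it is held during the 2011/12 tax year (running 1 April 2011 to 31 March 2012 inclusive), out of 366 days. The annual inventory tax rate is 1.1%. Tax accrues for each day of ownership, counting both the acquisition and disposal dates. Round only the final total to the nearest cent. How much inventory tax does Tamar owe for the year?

€11,358.13

Days held (2011-05-29 to 2012-03-31): 308 out of 366
Tax = €1,227,000 × 1.1% × 308/366 = €11,358.1311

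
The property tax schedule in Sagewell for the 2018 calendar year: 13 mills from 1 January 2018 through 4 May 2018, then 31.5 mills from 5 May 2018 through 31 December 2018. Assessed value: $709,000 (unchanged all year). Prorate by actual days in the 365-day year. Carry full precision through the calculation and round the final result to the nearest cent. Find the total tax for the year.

1 January – 4 May 2018: 124 days at 13 mills → $709,000 × 1.3% × 124/365 = $3,131.2548
5 May – 31 December 2018: 241 days at 31.5 mills → $709,000 × 3.15% × 241/365 = $14,746.2288
Total = $17,877.4836

$17,877.48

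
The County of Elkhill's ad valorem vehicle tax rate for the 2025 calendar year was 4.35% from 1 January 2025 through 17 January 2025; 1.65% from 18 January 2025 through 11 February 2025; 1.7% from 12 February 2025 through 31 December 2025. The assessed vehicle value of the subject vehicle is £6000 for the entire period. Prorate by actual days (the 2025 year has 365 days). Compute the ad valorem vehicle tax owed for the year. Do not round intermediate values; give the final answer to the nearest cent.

£109.20

1 January – 17 January 2025: 17 days at 4.35% → £6000 × 4.35% × 17/365 = £12.1562
18 January – 11 February 2025: 25 days at 1.65% → £6000 × 1.65% × 25/365 = £6.7808
12 February – 31 December 2025: 323 days at 1.7% → £6000 × 1.7% × 323/365 = £90.2630
Total = £109.2000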